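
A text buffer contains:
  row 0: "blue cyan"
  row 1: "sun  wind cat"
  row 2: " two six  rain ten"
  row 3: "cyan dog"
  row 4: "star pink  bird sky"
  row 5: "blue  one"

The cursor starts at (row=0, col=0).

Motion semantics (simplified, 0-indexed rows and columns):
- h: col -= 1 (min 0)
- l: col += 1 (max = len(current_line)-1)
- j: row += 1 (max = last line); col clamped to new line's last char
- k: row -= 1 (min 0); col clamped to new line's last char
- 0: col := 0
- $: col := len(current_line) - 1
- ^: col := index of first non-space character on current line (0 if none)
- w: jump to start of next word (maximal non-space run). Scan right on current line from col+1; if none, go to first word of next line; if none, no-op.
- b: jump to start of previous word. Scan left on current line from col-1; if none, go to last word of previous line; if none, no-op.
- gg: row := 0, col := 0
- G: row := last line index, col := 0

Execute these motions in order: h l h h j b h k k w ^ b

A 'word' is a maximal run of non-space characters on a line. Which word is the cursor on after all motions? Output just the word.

After 1 (h): row=0 col=0 char='b'
After 2 (l): row=0 col=1 char='l'
After 3 (h): row=0 col=0 char='b'
After 4 (h): row=0 col=0 char='b'
After 5 (j): row=1 col=0 char='s'
After 6 (b): row=0 col=5 char='c'
After 7 (h): row=0 col=4 char='_'
After 8 (k): row=0 col=4 char='_'
After 9 (k): row=0 col=4 char='_'
After 10 (w): row=0 col=5 char='c'
After 11 (^): row=0 col=0 char='b'
After 12 (b): row=0 col=0 char='b'

Answer: blue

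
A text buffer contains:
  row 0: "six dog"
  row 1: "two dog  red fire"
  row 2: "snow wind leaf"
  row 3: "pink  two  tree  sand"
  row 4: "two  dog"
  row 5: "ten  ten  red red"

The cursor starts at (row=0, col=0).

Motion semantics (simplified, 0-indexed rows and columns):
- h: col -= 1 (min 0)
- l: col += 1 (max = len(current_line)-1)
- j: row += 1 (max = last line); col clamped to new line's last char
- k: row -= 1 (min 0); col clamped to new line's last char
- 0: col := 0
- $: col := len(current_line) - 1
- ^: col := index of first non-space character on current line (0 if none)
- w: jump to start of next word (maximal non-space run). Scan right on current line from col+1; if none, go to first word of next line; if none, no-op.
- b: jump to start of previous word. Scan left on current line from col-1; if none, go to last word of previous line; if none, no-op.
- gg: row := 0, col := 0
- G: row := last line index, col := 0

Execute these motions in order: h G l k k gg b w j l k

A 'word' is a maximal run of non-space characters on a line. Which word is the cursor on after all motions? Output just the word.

After 1 (h): row=0 col=0 char='s'
After 2 (G): row=5 col=0 char='t'
After 3 (l): row=5 col=1 char='e'
After 4 (k): row=4 col=1 char='w'
After 5 (k): row=3 col=1 char='i'
After 6 (gg): row=0 col=0 char='s'
After 7 (b): row=0 col=0 char='s'
After 8 (w): row=0 col=4 char='d'
After 9 (j): row=1 col=4 char='d'
After 10 (l): row=1 col=5 char='o'
After 11 (k): row=0 col=5 char='o'

Answer: dog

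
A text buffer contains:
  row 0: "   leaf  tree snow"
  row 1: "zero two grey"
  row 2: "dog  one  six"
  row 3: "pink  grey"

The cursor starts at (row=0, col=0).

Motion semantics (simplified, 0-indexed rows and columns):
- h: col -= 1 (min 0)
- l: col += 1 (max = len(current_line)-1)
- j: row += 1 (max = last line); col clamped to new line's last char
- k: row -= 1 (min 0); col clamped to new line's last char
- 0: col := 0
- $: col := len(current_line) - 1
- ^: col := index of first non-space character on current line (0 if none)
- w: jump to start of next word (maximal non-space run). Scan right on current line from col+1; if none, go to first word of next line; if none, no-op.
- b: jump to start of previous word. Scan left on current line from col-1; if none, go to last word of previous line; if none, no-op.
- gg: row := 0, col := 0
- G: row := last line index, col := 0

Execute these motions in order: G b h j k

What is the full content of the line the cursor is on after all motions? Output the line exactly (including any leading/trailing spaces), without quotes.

After 1 (G): row=3 col=0 char='p'
After 2 (b): row=2 col=10 char='s'
After 3 (h): row=2 col=9 char='_'
After 4 (j): row=3 col=9 char='y'
After 5 (k): row=2 col=9 char='_'

Answer: dog  one  six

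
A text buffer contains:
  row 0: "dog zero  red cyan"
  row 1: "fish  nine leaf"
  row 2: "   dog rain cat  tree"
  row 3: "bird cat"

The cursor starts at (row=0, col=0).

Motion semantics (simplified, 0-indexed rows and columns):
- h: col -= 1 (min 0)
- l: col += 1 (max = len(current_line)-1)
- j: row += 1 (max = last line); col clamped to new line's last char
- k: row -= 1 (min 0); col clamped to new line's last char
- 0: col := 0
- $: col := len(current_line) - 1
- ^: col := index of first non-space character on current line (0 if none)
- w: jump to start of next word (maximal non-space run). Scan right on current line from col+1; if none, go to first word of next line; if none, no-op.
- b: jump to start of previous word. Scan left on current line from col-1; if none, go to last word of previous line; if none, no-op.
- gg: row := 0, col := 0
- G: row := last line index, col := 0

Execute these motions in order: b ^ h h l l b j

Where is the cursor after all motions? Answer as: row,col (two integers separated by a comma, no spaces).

After 1 (b): row=0 col=0 char='d'
After 2 (^): row=0 col=0 char='d'
After 3 (h): row=0 col=0 char='d'
After 4 (h): row=0 col=0 char='d'
After 5 (l): row=0 col=1 char='o'
After 6 (l): row=0 col=2 char='g'
After 7 (b): row=0 col=0 char='d'
After 8 (j): row=1 col=0 char='f'

Answer: 1,0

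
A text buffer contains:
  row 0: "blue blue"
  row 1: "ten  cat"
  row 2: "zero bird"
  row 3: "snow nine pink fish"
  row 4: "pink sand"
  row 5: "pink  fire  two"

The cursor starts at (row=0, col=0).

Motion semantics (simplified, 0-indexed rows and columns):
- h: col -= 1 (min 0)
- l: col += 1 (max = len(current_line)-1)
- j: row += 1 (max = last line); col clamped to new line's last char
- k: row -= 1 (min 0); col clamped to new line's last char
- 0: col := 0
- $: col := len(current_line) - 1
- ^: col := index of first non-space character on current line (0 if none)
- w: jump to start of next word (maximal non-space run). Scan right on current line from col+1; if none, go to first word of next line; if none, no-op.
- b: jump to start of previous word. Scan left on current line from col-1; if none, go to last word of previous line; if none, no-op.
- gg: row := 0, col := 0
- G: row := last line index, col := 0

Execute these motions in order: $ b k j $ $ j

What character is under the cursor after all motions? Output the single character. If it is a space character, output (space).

Answer: r

Derivation:
After 1 ($): row=0 col=8 char='e'
After 2 (b): row=0 col=5 char='b'
After 3 (k): row=0 col=5 char='b'
After 4 (j): row=1 col=5 char='c'
After 5 ($): row=1 col=7 char='t'
After 6 ($): row=1 col=7 char='t'
After 7 (j): row=2 col=7 char='r'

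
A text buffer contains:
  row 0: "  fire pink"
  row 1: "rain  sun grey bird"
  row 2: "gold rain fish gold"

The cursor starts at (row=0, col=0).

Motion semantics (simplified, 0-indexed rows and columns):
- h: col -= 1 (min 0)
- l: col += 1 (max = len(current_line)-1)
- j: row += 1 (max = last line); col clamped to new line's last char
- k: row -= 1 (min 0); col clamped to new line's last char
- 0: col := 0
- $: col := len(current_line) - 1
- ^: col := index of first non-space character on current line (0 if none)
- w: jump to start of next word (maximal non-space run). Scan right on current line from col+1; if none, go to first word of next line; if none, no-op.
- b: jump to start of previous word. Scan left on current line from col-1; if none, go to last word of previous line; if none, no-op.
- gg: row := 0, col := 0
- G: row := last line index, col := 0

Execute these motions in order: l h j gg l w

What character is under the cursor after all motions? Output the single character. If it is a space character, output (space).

Answer: f

Derivation:
After 1 (l): row=0 col=1 char='_'
After 2 (h): row=0 col=0 char='_'
After 3 (j): row=1 col=0 char='r'
After 4 (gg): row=0 col=0 char='_'
After 5 (l): row=0 col=1 char='_'
After 6 (w): row=0 col=2 char='f'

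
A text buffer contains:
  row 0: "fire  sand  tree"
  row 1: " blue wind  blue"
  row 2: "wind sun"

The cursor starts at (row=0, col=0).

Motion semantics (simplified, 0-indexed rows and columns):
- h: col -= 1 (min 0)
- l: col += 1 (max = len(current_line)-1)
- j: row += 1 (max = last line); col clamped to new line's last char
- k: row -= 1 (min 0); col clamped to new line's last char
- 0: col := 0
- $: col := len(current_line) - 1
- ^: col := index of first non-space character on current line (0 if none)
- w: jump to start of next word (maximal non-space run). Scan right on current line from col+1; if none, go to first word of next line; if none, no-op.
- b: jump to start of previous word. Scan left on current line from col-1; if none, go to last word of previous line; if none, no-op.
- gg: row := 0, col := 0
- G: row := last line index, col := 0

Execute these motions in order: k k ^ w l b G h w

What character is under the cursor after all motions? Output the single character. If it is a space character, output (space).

After 1 (k): row=0 col=0 char='f'
After 2 (k): row=0 col=0 char='f'
After 3 (^): row=0 col=0 char='f'
After 4 (w): row=0 col=6 char='s'
After 5 (l): row=0 col=7 char='a'
After 6 (b): row=0 col=6 char='s'
After 7 (G): row=2 col=0 char='w'
After 8 (h): row=2 col=0 char='w'
After 9 (w): row=2 col=5 char='s'

Answer: s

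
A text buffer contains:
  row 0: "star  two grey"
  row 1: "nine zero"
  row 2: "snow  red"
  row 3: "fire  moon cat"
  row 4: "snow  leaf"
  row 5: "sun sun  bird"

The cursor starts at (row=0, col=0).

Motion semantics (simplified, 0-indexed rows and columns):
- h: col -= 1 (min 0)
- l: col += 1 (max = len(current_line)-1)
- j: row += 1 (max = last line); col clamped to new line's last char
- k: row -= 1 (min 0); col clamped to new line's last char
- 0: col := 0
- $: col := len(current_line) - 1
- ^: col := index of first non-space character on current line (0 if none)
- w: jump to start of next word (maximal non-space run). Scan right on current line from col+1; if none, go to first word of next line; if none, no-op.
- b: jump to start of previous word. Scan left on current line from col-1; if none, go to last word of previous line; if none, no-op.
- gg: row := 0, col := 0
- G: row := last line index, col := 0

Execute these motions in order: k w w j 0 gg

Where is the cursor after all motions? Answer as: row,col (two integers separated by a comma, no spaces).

Answer: 0,0

Derivation:
After 1 (k): row=0 col=0 char='s'
After 2 (w): row=0 col=6 char='t'
After 3 (w): row=0 col=10 char='g'
After 4 (j): row=1 col=8 char='o'
After 5 (0): row=1 col=0 char='n'
After 6 (gg): row=0 col=0 char='s'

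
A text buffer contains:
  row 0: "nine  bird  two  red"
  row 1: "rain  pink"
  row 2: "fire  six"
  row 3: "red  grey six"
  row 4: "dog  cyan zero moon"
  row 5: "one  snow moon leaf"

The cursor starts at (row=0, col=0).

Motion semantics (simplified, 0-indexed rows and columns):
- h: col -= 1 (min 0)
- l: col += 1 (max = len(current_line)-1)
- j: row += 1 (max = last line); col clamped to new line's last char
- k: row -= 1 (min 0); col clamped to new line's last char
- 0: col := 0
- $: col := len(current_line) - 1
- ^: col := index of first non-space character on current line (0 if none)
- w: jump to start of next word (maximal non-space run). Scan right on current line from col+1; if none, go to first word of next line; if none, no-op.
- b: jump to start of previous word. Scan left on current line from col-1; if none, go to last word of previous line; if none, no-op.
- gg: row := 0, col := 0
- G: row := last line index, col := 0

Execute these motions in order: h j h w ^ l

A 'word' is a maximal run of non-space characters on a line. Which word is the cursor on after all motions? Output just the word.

Answer: rain

Derivation:
After 1 (h): row=0 col=0 char='n'
After 2 (j): row=1 col=0 char='r'
After 3 (h): row=1 col=0 char='r'
After 4 (w): row=1 col=6 char='p'
After 5 (^): row=1 col=0 char='r'
After 6 (l): row=1 col=1 char='a'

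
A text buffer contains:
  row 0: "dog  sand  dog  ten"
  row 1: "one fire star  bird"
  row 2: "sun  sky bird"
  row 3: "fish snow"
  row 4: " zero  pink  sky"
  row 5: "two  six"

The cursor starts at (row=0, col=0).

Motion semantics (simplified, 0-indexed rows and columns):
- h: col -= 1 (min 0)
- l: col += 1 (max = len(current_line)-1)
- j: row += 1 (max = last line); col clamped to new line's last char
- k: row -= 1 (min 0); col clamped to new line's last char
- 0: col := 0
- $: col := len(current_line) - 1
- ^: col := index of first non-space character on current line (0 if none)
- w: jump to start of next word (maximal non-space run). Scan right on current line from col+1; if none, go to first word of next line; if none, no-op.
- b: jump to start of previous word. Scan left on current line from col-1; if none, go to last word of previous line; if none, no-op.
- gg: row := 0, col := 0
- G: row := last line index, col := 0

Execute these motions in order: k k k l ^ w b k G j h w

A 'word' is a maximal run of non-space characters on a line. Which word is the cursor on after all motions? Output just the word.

After 1 (k): row=0 col=0 char='d'
After 2 (k): row=0 col=0 char='d'
After 3 (k): row=0 col=0 char='d'
After 4 (l): row=0 col=1 char='o'
After 5 (^): row=0 col=0 char='d'
After 6 (w): row=0 col=5 char='s'
After 7 (b): row=0 col=0 char='d'
After 8 (k): row=0 col=0 char='d'
After 9 (G): row=5 col=0 char='t'
After 10 (j): row=5 col=0 char='t'
After 11 (h): row=5 col=0 char='t'
After 12 (w): row=5 col=5 char='s'

Answer: six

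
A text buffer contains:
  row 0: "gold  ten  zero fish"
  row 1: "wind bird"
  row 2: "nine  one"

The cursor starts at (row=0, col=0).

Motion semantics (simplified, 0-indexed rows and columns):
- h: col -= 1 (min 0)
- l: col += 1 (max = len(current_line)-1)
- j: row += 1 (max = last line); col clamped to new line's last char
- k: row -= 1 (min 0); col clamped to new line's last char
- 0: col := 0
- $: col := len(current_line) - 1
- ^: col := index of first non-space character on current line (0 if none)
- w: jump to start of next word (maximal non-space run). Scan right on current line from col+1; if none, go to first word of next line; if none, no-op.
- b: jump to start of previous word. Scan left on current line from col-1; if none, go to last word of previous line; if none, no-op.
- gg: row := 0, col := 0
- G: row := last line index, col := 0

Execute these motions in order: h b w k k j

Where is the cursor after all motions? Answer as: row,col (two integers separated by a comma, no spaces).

Answer: 1,6

Derivation:
After 1 (h): row=0 col=0 char='g'
After 2 (b): row=0 col=0 char='g'
After 3 (w): row=0 col=6 char='t'
After 4 (k): row=0 col=6 char='t'
After 5 (k): row=0 col=6 char='t'
After 6 (j): row=1 col=6 char='i'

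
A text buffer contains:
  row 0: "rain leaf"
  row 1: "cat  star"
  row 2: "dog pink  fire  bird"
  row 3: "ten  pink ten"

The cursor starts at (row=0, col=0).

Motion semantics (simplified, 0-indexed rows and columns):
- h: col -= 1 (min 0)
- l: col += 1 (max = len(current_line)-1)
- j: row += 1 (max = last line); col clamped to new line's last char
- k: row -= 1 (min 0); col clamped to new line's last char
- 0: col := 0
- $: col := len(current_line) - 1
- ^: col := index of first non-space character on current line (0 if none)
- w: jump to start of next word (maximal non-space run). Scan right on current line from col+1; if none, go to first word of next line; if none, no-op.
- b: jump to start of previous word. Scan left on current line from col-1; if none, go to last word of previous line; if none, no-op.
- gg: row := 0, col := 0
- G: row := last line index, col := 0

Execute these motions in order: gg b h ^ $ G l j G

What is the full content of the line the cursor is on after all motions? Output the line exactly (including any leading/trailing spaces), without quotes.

Answer: ten  pink ten

Derivation:
After 1 (gg): row=0 col=0 char='r'
After 2 (b): row=0 col=0 char='r'
After 3 (h): row=0 col=0 char='r'
After 4 (^): row=0 col=0 char='r'
After 5 ($): row=0 col=8 char='f'
After 6 (G): row=3 col=0 char='t'
After 7 (l): row=3 col=1 char='e'
After 8 (j): row=3 col=1 char='e'
After 9 (G): row=3 col=0 char='t'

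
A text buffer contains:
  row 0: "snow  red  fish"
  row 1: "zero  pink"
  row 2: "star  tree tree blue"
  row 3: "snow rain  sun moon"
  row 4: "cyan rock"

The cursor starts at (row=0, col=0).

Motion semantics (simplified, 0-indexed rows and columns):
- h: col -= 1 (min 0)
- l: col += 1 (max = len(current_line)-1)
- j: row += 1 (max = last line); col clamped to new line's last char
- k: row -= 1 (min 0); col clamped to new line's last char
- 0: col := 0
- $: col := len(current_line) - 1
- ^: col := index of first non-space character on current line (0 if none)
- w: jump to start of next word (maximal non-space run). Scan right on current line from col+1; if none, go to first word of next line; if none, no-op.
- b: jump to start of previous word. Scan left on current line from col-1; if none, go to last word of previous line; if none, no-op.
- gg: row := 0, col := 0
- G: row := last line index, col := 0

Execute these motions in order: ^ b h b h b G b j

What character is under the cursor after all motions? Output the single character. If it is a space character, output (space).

After 1 (^): row=0 col=0 char='s'
After 2 (b): row=0 col=0 char='s'
After 3 (h): row=0 col=0 char='s'
After 4 (b): row=0 col=0 char='s'
After 5 (h): row=0 col=0 char='s'
After 6 (b): row=0 col=0 char='s'
After 7 (G): row=4 col=0 char='c'
After 8 (b): row=3 col=15 char='m'
After 9 (j): row=4 col=8 char='k'

Answer: k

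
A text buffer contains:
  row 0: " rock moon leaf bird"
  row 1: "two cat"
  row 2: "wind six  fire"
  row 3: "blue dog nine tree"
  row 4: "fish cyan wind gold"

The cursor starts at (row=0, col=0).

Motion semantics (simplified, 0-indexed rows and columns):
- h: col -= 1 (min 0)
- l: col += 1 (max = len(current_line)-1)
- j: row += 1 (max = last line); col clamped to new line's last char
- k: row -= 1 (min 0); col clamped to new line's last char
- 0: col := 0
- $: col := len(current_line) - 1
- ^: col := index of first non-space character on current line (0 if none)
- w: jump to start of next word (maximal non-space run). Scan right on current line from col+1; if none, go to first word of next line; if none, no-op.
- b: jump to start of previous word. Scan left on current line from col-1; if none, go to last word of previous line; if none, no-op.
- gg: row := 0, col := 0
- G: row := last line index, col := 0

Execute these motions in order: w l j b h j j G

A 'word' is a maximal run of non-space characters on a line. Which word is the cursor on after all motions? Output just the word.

After 1 (w): row=0 col=1 char='r'
After 2 (l): row=0 col=2 char='o'
After 3 (j): row=1 col=2 char='o'
After 4 (b): row=1 col=0 char='t'
After 5 (h): row=1 col=0 char='t'
After 6 (j): row=2 col=0 char='w'
After 7 (j): row=3 col=0 char='b'
After 8 (G): row=4 col=0 char='f'

Answer: fish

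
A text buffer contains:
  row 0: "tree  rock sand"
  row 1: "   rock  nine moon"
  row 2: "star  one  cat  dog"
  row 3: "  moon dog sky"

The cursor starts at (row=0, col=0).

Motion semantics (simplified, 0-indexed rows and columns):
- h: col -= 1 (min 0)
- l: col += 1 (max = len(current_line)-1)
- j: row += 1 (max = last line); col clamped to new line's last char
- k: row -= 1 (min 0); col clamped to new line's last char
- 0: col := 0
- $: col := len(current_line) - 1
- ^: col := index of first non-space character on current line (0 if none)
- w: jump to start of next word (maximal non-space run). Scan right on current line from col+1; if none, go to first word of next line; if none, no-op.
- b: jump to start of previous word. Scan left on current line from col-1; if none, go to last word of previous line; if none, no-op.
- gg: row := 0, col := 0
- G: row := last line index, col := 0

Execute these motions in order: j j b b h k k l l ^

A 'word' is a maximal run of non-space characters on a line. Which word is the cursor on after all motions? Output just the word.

Answer: tree

Derivation:
After 1 (j): row=1 col=0 char='_'
After 2 (j): row=2 col=0 char='s'
After 3 (b): row=1 col=14 char='m'
After 4 (b): row=1 col=9 char='n'
After 5 (h): row=1 col=8 char='_'
After 6 (k): row=0 col=8 char='c'
After 7 (k): row=0 col=8 char='c'
After 8 (l): row=0 col=9 char='k'
After 9 (l): row=0 col=10 char='_'
After 10 (^): row=0 col=0 char='t'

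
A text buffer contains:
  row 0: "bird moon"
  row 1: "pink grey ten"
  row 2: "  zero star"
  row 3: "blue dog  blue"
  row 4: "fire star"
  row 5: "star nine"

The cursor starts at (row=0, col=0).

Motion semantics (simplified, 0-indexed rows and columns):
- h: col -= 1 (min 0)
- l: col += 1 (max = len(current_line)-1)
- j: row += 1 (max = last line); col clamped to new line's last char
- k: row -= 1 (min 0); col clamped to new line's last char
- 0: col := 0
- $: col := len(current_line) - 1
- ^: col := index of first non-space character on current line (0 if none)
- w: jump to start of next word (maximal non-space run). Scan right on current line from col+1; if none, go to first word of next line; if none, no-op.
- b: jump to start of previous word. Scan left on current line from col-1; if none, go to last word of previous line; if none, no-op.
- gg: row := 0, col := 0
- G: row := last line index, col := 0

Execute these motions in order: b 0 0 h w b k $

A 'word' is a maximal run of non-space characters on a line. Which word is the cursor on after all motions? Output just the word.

After 1 (b): row=0 col=0 char='b'
After 2 (0): row=0 col=0 char='b'
After 3 (0): row=0 col=0 char='b'
After 4 (h): row=0 col=0 char='b'
After 5 (w): row=0 col=5 char='m'
After 6 (b): row=0 col=0 char='b'
After 7 (k): row=0 col=0 char='b'
After 8 ($): row=0 col=8 char='n'

Answer: moon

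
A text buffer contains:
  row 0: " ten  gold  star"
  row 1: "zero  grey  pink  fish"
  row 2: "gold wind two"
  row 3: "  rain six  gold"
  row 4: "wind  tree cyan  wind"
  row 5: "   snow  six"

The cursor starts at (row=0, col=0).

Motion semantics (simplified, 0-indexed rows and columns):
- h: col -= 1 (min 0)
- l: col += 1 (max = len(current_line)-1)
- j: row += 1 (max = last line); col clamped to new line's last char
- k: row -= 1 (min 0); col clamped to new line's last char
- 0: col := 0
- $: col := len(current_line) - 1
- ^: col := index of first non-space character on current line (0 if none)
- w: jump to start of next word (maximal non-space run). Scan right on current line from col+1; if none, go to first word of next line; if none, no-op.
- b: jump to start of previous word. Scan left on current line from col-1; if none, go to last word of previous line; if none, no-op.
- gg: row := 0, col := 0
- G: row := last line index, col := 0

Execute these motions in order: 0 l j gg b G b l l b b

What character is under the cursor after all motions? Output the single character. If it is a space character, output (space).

After 1 (0): row=0 col=0 char='_'
After 2 (l): row=0 col=1 char='t'
After 3 (j): row=1 col=1 char='e'
After 4 (gg): row=0 col=0 char='_'
After 5 (b): row=0 col=0 char='_'
After 6 (G): row=5 col=0 char='_'
After 7 (b): row=4 col=17 char='w'
After 8 (l): row=4 col=18 char='i'
After 9 (l): row=4 col=19 char='n'
After 10 (b): row=4 col=17 char='w'
After 11 (b): row=4 col=11 char='c'

Answer: c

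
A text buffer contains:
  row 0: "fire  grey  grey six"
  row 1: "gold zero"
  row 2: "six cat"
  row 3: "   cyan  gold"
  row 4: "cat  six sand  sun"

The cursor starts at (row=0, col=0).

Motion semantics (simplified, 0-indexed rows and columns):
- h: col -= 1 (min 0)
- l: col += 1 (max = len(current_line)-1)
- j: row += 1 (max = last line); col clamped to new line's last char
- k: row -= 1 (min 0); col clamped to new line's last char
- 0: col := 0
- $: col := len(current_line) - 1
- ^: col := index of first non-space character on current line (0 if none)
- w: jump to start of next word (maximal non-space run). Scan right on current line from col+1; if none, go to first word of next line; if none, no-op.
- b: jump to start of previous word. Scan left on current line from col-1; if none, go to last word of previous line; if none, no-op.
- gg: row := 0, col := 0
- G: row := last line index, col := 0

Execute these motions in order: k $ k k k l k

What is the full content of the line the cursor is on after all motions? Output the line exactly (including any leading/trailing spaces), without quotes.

Answer: fire  grey  grey six

Derivation:
After 1 (k): row=0 col=0 char='f'
After 2 ($): row=0 col=19 char='x'
After 3 (k): row=0 col=19 char='x'
After 4 (k): row=0 col=19 char='x'
After 5 (k): row=0 col=19 char='x'
After 6 (l): row=0 col=19 char='x'
After 7 (k): row=0 col=19 char='x'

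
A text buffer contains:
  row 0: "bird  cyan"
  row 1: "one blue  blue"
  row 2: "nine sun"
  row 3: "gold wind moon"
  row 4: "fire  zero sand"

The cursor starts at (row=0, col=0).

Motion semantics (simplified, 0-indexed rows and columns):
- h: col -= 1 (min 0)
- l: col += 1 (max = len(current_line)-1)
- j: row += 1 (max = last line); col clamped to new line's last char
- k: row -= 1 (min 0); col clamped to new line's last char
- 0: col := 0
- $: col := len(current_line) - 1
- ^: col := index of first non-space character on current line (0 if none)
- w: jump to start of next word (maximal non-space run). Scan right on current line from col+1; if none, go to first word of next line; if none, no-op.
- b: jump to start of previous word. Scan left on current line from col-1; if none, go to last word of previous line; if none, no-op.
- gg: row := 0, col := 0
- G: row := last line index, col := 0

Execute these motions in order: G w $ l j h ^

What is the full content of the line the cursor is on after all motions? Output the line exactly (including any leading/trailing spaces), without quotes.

After 1 (G): row=4 col=0 char='f'
After 2 (w): row=4 col=6 char='z'
After 3 ($): row=4 col=14 char='d'
After 4 (l): row=4 col=14 char='d'
After 5 (j): row=4 col=14 char='d'
After 6 (h): row=4 col=13 char='n'
After 7 (^): row=4 col=0 char='f'

Answer: fire  zero sand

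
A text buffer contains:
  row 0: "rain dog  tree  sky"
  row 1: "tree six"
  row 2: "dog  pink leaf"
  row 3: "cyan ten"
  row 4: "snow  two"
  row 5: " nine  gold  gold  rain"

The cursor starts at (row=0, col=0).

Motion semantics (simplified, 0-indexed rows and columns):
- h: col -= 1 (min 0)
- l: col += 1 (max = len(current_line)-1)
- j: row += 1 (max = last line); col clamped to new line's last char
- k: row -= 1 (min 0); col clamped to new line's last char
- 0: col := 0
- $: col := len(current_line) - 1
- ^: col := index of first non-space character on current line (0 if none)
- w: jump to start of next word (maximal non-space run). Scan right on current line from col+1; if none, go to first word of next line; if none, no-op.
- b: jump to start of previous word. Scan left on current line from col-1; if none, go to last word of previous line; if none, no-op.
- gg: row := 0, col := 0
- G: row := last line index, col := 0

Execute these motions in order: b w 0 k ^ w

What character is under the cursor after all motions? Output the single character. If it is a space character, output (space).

Answer: d

Derivation:
After 1 (b): row=0 col=0 char='r'
After 2 (w): row=0 col=5 char='d'
After 3 (0): row=0 col=0 char='r'
After 4 (k): row=0 col=0 char='r'
After 5 (^): row=0 col=0 char='r'
After 6 (w): row=0 col=5 char='d'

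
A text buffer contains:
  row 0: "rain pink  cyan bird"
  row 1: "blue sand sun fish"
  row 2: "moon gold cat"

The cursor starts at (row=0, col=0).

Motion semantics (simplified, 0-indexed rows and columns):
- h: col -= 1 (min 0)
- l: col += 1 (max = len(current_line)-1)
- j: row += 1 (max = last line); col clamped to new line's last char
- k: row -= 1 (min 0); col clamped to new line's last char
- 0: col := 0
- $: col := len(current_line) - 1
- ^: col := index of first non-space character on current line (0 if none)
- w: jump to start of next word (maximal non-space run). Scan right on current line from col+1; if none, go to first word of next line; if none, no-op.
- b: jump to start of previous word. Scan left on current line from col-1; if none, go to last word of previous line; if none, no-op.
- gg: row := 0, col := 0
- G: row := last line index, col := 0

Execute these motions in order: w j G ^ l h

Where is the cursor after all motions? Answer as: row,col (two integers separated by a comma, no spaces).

Answer: 2,0

Derivation:
After 1 (w): row=0 col=5 char='p'
After 2 (j): row=1 col=5 char='s'
After 3 (G): row=2 col=0 char='m'
After 4 (^): row=2 col=0 char='m'
After 5 (l): row=2 col=1 char='o'
After 6 (h): row=2 col=0 char='m'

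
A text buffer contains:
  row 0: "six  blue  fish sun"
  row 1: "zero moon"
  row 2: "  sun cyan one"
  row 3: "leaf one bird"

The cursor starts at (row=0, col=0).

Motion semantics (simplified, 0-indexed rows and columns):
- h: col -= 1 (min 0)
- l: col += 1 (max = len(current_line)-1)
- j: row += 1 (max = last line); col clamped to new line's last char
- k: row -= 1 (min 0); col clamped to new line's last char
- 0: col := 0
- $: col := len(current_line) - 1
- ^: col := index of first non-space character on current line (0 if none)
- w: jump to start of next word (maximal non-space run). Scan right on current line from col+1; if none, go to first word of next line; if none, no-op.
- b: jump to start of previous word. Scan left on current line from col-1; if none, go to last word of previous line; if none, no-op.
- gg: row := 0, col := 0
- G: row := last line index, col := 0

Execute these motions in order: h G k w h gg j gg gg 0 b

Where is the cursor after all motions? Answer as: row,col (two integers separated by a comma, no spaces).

After 1 (h): row=0 col=0 char='s'
After 2 (G): row=3 col=0 char='l'
After 3 (k): row=2 col=0 char='_'
After 4 (w): row=2 col=2 char='s'
After 5 (h): row=2 col=1 char='_'
After 6 (gg): row=0 col=0 char='s'
After 7 (j): row=1 col=0 char='z'
After 8 (gg): row=0 col=0 char='s'
After 9 (gg): row=0 col=0 char='s'
After 10 (0): row=0 col=0 char='s'
After 11 (b): row=0 col=0 char='s'

Answer: 0,0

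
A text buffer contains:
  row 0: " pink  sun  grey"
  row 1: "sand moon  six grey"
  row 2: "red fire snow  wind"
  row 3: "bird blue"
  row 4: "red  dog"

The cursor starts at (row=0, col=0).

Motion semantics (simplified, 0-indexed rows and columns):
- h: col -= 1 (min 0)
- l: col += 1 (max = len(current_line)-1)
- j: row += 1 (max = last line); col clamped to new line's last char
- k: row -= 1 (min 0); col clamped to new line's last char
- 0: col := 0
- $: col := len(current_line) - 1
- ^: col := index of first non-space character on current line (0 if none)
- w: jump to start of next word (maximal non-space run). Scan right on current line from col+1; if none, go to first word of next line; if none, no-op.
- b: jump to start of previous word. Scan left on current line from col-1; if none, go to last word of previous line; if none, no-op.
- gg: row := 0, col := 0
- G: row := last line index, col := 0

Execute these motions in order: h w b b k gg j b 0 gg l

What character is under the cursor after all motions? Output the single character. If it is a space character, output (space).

Answer: p

Derivation:
After 1 (h): row=0 col=0 char='_'
After 2 (w): row=0 col=1 char='p'
After 3 (b): row=0 col=1 char='p'
After 4 (b): row=0 col=1 char='p'
After 5 (k): row=0 col=1 char='p'
After 6 (gg): row=0 col=0 char='_'
After 7 (j): row=1 col=0 char='s'
After 8 (b): row=0 col=12 char='g'
After 9 (0): row=0 col=0 char='_'
After 10 (gg): row=0 col=0 char='_'
After 11 (l): row=0 col=1 char='p'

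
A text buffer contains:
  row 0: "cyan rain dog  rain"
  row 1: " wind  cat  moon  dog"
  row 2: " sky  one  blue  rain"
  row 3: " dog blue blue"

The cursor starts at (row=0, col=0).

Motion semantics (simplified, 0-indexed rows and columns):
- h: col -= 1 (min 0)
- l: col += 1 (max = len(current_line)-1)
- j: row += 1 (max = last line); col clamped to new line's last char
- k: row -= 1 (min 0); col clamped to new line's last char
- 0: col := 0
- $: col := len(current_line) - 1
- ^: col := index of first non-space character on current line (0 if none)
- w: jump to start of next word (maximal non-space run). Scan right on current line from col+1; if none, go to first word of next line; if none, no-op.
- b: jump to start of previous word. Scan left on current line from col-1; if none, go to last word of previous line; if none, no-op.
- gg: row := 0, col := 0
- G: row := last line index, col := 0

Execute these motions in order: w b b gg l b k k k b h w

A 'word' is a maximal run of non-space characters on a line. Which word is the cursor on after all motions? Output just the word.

Answer: rain

Derivation:
After 1 (w): row=0 col=5 char='r'
After 2 (b): row=0 col=0 char='c'
After 3 (b): row=0 col=0 char='c'
After 4 (gg): row=0 col=0 char='c'
After 5 (l): row=0 col=1 char='y'
After 6 (b): row=0 col=0 char='c'
After 7 (k): row=0 col=0 char='c'
After 8 (k): row=0 col=0 char='c'
After 9 (k): row=0 col=0 char='c'
After 10 (b): row=0 col=0 char='c'
After 11 (h): row=0 col=0 char='c'
After 12 (w): row=0 col=5 char='r'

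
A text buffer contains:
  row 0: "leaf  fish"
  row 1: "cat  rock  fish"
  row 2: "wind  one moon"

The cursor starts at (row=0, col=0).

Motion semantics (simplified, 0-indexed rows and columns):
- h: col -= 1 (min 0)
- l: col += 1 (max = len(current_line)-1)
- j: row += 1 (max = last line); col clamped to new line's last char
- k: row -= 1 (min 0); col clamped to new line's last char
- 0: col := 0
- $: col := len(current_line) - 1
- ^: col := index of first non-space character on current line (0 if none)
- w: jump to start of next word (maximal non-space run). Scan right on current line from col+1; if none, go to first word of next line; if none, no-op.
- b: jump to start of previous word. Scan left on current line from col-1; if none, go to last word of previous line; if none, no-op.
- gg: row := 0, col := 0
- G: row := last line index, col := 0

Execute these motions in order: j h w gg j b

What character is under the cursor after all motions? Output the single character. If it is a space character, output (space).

Answer: f

Derivation:
After 1 (j): row=1 col=0 char='c'
After 2 (h): row=1 col=0 char='c'
After 3 (w): row=1 col=5 char='r'
After 4 (gg): row=0 col=0 char='l'
After 5 (j): row=1 col=0 char='c'
After 6 (b): row=0 col=6 char='f'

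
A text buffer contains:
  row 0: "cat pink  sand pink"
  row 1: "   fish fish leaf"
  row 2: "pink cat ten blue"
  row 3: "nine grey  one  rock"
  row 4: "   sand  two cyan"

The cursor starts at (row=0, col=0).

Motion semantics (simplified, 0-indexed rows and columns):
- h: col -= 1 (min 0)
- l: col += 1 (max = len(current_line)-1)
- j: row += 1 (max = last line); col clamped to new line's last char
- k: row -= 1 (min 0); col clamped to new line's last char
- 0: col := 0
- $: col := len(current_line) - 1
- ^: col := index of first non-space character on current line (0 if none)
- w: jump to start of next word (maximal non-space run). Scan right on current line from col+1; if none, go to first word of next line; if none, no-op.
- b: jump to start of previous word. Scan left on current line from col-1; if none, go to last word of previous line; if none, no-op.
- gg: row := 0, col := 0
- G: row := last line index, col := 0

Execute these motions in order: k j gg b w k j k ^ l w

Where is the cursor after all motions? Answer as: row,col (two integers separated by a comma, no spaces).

After 1 (k): row=0 col=0 char='c'
After 2 (j): row=1 col=0 char='_'
After 3 (gg): row=0 col=0 char='c'
After 4 (b): row=0 col=0 char='c'
After 5 (w): row=0 col=4 char='p'
After 6 (k): row=0 col=4 char='p'
After 7 (j): row=1 col=4 char='i'
After 8 (k): row=0 col=4 char='p'
After 9 (^): row=0 col=0 char='c'
After 10 (l): row=0 col=1 char='a'
After 11 (w): row=0 col=4 char='p'

Answer: 0,4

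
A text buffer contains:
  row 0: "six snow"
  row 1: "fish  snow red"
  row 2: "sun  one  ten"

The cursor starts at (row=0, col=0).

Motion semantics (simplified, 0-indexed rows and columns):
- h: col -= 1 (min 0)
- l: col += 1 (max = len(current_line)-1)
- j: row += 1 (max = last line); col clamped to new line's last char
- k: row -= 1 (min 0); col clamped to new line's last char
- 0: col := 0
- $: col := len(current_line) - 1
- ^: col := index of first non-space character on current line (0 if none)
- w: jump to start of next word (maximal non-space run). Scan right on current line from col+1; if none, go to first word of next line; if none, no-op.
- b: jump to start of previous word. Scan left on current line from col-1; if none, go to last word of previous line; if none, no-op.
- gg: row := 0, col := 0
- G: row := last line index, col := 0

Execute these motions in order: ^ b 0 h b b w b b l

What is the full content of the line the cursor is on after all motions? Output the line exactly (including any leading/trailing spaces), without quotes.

Answer: six snow

Derivation:
After 1 (^): row=0 col=0 char='s'
After 2 (b): row=0 col=0 char='s'
After 3 (0): row=0 col=0 char='s'
After 4 (h): row=0 col=0 char='s'
After 5 (b): row=0 col=0 char='s'
After 6 (b): row=0 col=0 char='s'
After 7 (w): row=0 col=4 char='s'
After 8 (b): row=0 col=0 char='s'
After 9 (b): row=0 col=0 char='s'
After 10 (l): row=0 col=1 char='i'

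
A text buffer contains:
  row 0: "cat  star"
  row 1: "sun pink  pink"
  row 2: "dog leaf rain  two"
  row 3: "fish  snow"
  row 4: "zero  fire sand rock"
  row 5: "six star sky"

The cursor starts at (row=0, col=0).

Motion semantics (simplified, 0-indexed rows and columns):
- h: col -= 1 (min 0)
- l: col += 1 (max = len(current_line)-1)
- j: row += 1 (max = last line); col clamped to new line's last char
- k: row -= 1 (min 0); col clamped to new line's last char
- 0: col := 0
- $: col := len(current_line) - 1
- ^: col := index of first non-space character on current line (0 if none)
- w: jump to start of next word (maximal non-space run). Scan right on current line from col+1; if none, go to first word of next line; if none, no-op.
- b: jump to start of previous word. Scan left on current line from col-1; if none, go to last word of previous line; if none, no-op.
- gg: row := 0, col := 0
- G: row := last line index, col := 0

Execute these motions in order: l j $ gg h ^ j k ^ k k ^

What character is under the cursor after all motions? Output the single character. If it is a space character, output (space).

After 1 (l): row=0 col=1 char='a'
After 2 (j): row=1 col=1 char='u'
After 3 ($): row=1 col=13 char='k'
After 4 (gg): row=0 col=0 char='c'
After 5 (h): row=0 col=0 char='c'
After 6 (^): row=0 col=0 char='c'
After 7 (j): row=1 col=0 char='s'
After 8 (k): row=0 col=0 char='c'
After 9 (^): row=0 col=0 char='c'
After 10 (k): row=0 col=0 char='c'
After 11 (k): row=0 col=0 char='c'
After 12 (^): row=0 col=0 char='c'

Answer: c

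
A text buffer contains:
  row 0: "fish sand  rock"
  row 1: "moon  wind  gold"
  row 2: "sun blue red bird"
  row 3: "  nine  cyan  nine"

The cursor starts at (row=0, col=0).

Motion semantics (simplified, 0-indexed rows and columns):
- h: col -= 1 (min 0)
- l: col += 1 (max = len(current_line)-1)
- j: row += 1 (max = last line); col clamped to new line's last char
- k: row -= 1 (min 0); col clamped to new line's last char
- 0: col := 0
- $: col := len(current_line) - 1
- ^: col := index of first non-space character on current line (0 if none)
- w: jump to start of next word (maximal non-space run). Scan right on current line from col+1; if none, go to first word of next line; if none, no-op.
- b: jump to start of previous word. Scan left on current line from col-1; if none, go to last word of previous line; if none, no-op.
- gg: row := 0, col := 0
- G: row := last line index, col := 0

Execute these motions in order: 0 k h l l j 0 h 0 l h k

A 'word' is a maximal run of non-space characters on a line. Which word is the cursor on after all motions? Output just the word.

After 1 (0): row=0 col=0 char='f'
After 2 (k): row=0 col=0 char='f'
After 3 (h): row=0 col=0 char='f'
After 4 (l): row=0 col=1 char='i'
After 5 (l): row=0 col=2 char='s'
After 6 (j): row=1 col=2 char='o'
After 7 (0): row=1 col=0 char='m'
After 8 (h): row=1 col=0 char='m'
After 9 (0): row=1 col=0 char='m'
After 10 (l): row=1 col=1 char='o'
After 11 (h): row=1 col=0 char='m'
After 12 (k): row=0 col=0 char='f'

Answer: fish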